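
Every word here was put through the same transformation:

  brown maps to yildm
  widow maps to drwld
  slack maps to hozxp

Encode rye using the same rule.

ibv

Letters are reflected about the middle of the alphabet (position → 25−position): Atbash.
On rye: r↔i, y↔b, e↔v.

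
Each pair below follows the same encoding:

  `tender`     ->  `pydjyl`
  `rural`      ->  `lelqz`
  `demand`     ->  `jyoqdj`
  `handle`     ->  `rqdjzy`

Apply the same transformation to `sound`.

t(19)→p(15) and e(4)→y(24) fit y≡15x+16 (mod 26); the inverse of 15 mod 26 is 7. Treating letters as 0–25, the rule is x ↦ 15x + 16 (mod 26).
On sound: s(18)→15·18+16≡0=a; o(14)→15·14+16≡18=s; u(20)→15·20+16≡4=e; n(13)→15·13+16≡3=d; d(3)→15·3+16≡9=j (all mod 26).

asedj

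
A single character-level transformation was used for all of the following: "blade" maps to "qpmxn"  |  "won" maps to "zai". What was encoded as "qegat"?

house

The output letters match the input read backwards, each shifted +12: blade reversed is edalb. Read the word backwards and shift each letter +12.
Undoing it on qegat: shift back: q−12=e, e−12=s, g−12=u, a−12=o, t−12=h → esuoh; then reverse → house.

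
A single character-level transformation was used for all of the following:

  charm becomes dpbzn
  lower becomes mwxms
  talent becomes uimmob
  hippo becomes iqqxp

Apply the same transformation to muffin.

ncgnjv

It's a Vigenère-style cipher with numeric key [1,8]: position i shifts by key[i mod 2].
Applying it to muffin: m+1=n, u+8=c, f+1=g, f+8=n, i+1=j, n+8=v.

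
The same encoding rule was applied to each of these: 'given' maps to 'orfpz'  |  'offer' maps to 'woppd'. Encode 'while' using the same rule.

Letter i (0-indexed) is shifted by i+8, so successive shifts are 8, 9, 10, ….
For while: w+8=e, h+9=q, i+10=s, l+11=w, e+12=q.

eqswq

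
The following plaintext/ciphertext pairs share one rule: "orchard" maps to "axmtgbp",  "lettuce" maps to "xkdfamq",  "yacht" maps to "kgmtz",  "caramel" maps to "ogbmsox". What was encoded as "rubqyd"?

forest

Shifts by position in orchard: pos 0: o→a (+12), pos 1: r→x (+6), pos 2: c→m (+10), pos 3: h→t (+12), pos 4: a→g (+6), pos 5: r→b (+10) — repeating every 3. The shifts repeat in a cycle of length 3: positions 0,1,… shift by +12, +6, +10, then the pattern repeats.
Reversing it on rubqyd: r−12=f, u−6=o, b−10=r, q−12=e, y−6=s, d−10=t.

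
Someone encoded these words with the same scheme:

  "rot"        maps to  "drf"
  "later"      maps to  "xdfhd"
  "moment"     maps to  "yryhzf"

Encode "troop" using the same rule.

fdrrb

The shift depends on letter class: consonant r→d is +12, but vowel o→r is +3. Two shifts are in play — +3 for a/e/i/o/u, +12 for every other letter.
On troop: t(cons)+12=f, r(cons)+12=d, o(vowel)+3=r, o(vowel)+3=r, p(cons)+12=b.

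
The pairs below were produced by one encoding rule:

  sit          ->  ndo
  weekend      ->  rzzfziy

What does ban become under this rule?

It's a constant shift of +21 (ROT21).
Applying it to ban: b+21=w, a+21=v, n+21=i.

wvi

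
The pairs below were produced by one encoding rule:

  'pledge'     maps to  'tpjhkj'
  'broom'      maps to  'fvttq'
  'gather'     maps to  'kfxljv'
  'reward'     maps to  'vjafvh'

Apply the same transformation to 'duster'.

The shift depends on letter class: consonant p→t is +4, but vowel e→j is +5. The rule splits by letter class: vowels +5, consonants +4.
Applying it to duster: d(cons)+4=h, u(vowel)+5=z, s(cons)+4=w, t(cons)+4=x, e(vowel)+5=j, r(cons)+4=v.

hzwxjv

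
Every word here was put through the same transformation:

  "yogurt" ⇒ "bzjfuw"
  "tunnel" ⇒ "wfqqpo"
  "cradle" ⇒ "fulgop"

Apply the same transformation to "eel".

The rule splits by letter class: vowels +11, consonants +3.
For eel: e(vowel)+11=p, e(vowel)+11=p, l(cons)+3=o.

ppo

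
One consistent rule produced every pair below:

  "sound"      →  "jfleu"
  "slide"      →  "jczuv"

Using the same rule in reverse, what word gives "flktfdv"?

outcome

This is a Caesar cipher with shift 17.
Undoing it on flktfdv: f−17=o, l−17=u, k−17=t, t−17=c, f−17=o, d−17=m, v−17=e.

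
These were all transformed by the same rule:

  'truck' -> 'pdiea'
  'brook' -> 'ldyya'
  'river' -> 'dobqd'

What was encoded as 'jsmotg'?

t(19)→p(15) and r(17)→d(3) fit y≡19x+18 (mod 26); the inverse of 19 mod 26 is 11. This is an affine cipher: with a=0,…,z=25, each position x becomes (19x+18) mod 26.
Undoing it on jsmotg: j(9)→11·(9−18)≡5=f; s(18)→11·(18−18)≡0=a; m(12)→11·(12−18)≡12=m; o(14)→11·(14−18)≡8=i; t(19)→11·(19−18)≡11=l; g(6)→11·(6−18)≡24=y (all mod 26).

family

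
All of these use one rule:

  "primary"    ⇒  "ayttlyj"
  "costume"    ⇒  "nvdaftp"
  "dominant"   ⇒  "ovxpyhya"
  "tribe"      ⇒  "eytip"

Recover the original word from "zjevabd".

octopus

The shifts repeat in a cycle of length 2: positions 0,1,… shift by +11, +7, then the pattern repeats.
Decoding zjevabd: z−11=o, j−7=c, e−11=t, v−7=o, a−11=p, b−7=u, d−11=s.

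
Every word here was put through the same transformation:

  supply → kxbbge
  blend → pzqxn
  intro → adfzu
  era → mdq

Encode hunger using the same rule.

dqszgt

The output letters match the input read backwards, each shifted +12: supply reversed is ylppus. Read the word backwards and shift each letter +12.
On hunger: reverse → regnuh; then shift: r+12=d, e+12=q, g+12=s, n+12=z, u+12=g, h+12=t.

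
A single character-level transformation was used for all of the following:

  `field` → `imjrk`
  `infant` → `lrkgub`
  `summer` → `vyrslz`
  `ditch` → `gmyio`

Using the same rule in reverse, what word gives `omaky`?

In field: f→i is +3, i→m is +4, e→j is +5, l→r is +6 — the shift increases by 1 each position. Letter i (0-indexed) is shifted by i+3, so successive shifts are 3, 4, 5, ….
Decoding omaky: o−3=l, m−4=i, a−5=v, k−6=e, y−7=r.

liver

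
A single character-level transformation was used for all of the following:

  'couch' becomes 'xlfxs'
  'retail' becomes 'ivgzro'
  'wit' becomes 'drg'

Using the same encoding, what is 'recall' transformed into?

Each pair mirrors across the alphabet (c↔x, o↔l, u↔f): positions sum to 25. Each letter is replaced by its mirror in the alphabet: a↔z, b↔y, c↔x, and so on (the Atbash cipher).
For recall: r↔i, e↔v, c↔x, a↔z, l↔o, l↔o.

ivxzoo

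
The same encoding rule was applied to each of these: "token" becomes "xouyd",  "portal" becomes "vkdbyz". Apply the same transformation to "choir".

bsyrm

The output letters match the input read backwards, each shifted +10: token reversed is nekot. The word is reversed, then every letter is shifted forward by 10.
On choir: reverse → riohc; then shift: r+10=b, i+10=s, o+10=y, h+10=r, c+10=m.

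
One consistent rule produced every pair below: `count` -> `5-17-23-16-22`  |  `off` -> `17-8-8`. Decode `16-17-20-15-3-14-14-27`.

normally

The number is (letter's place in the alphabet, a=1) + 2.
Decoding 16-17-20-15-3-14-14-27: 16→(16−2)÷1=14=n, 17→(17−2)÷1=15=o, 20→(20−2)÷1=18=r, 15→(15−2)÷1=13=m, 3→(3−2)÷1=1=a, 14→(14−2)÷1=12=l, 14→(14−2)÷1=12=l, 27→(27−2)÷1=25=y.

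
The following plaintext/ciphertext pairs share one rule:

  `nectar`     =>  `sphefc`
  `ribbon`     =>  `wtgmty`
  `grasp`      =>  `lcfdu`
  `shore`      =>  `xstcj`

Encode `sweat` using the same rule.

Shifts by position in nectar: pos 0: n→s (+5), pos 1: e→p (+11), pos 2: c→h (+5), pos 3: t→e (+11) — repeating every 2. A repeating key of period 2 is used — shifts +5, +11 over and over.
Applying it to sweat: s+5=x, w+11=h, e+5=j, a+11=l, t+5=y.

xhjly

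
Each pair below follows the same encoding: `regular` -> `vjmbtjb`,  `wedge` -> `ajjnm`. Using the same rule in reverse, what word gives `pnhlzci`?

Letter i (0-indexed) is shifted by i+4, so successive shifts are 4, 5, 6, ….
Undoing it on pnhlzci: p−4=l, n−5=i, h−6=b, l−7=e, z−8=r, c−9=t, i−10=y.

liberty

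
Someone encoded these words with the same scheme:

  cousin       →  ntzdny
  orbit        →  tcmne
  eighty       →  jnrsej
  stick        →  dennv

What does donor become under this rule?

Vowels shift forward by 5 and consonants shift forward by 11.
On donor: d(cons)+11=o, o(vowel)+5=t, n(cons)+11=y, o(vowel)+5=t, r(cons)+11=c.

otytc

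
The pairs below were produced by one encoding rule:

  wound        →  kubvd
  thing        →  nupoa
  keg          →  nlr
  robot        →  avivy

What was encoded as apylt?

merit

The output letters match the input read backwards, each shifted +7: wound reversed is dnuow. Two steps: reverse the string, then apply a Caesar shift of +7.
Reversing it on apylt: shift back: a−7=t, p−7=i, y−7=r, l−7=e, t−7=m → tirem; then reverse → merit.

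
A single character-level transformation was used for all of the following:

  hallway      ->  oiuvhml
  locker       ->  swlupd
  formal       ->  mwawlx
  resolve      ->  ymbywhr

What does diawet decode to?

In hallway: h→o is +7, a→i is +8, l→u is +9, l→v is +10 — the shift increases by 1 each position. Letter i (0-indexed) is shifted by i+7, so successive shifts are 7, 8, 9, ….
Reversing it on diawet: d−7=w, i−8=a, a−9=r, w−10=m, e−11=t, t−12=h.

warmth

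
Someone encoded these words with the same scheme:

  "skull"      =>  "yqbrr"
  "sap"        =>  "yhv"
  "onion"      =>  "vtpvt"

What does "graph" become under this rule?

mxhvn

The shift depends on letter class: consonant s→y is +6, but vowel u→b is +7. Vowels shift forward by 7 and consonants shift forward by 6.
On graph: g(cons)+6=m, r(cons)+6=x, a(vowel)+7=h, p(cons)+6=v, h(cons)+6=n.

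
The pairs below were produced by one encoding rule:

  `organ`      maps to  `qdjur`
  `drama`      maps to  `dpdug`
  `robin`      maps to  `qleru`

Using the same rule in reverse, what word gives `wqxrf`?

count

The output letters match the input read backwards, each shifted +3: organ reversed is nagro. Read the word backwards and shift each letter +3.
Reversing it on wqxrf: shift back: w−3=t, q−3=n, x−3=u, r−3=o, f−3=c → tnuoc; then reverse → count.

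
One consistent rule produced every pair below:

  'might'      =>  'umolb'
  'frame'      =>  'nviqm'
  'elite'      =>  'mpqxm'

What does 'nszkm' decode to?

Shifts by position in might: pos 0: m→u (+8), pos 1: i→m (+4), pos 2: g→o (+8), pos 3: h→l (+4) — repeating every 2. A repeating key of period 2 is used — shifts +8, +4 over and over.
Undoing it on nszkm: n−8=f, s−4=o, z−8=r, k−4=g, m−8=e.

forge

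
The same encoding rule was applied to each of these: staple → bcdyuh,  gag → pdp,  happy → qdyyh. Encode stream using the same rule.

bcahdv

The shift depends on letter class: consonant s→b is +9, but vowel a→d is +3. Two shifts are in play — +3 for a/e/i/o/u, +9 for every other letter.
For stream: s(cons)+9=b, t(cons)+9=c, r(cons)+9=a, e(vowel)+3=h, a(vowel)+3=d, m(cons)+9=v.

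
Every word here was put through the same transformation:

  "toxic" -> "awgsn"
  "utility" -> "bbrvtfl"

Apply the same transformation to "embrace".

In toxic: t→a is +7, o→w is +8, x→g is +9, i→s is +10 — the shift increases by 1 each position. Each letter shifts forward by (position + 7), i.e. 7, 8, 9, … — the shift grows by one for each successive letter.
On embrace: e+7=l, m+8=u, b+9=k, r+10=b, a+11=l, c+12=o, e+13=r.

lukblor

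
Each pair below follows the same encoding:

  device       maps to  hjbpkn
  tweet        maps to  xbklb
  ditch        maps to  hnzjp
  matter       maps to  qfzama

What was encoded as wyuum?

In device: d→h is +4, e→j is +5, v→b is +6, i→p is +7 — the shift increases by 1 each position. Letter i (0-indexed) is shifted by i+4, so successive shifts are 4, 5, 6, ….
Undoing it on wyuum: w−4=s, y−5=t, u−6=o, u−7=n, m−8=e.

stone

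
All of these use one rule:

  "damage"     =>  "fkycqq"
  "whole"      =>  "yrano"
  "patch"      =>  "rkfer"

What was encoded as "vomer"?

teach

Shifts by position in damage: pos 0: d→f (+2), pos 1: a→k (+10), pos 2: m→y (+12), pos 3: a→c (+2), pos 4: g→q (+10), pos 5: e→q (+12) — repeating every 3. The shifts repeat in a cycle of length 3: positions 0,1,… shift by +2, +10, +12, then the pattern repeats.
Decoding vomer: v−2=t, o−10=e, m−12=a, e−2=c, r−10=h.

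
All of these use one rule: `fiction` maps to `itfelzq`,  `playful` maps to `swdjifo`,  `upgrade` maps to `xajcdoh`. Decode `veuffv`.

struck

A repeating key of period 2 is used — shifts +3, +11 over and over.
Reversing it on veuffv: v−3=s, e−11=t, u−3=r, f−11=u, f−3=c, v−11=k.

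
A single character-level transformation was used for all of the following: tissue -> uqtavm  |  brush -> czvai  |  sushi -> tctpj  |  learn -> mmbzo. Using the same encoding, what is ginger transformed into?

hqoofz

A repeating key of period 2 is used — shifts +1, +8 over and over.
Applying it to ginger: g+1=h, i+8=q, n+1=o, g+8=o, e+1=f, r+8=z.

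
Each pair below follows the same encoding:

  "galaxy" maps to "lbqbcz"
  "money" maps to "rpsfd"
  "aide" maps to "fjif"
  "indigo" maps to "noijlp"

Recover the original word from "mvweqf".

hurdle

Shifts by position in galaxy: pos 0: g→l (+5), pos 1: a→b (+1), pos 2: l→q (+5), pos 3: a→b (+1) — repeating every 2. A repeating key of period 2 is used — shifts +5, +1 over and over.
Decoding mvweqf: m−5=h, v−1=u, w−5=r, e−1=d, q−5=l, f−1=e.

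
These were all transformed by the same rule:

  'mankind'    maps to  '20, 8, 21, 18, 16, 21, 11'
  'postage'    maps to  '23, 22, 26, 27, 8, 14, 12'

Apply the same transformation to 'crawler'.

10, 25, 8, 30, 19, 12, 25

The number is (letter's place in the alphabet, a=1) + 7.
For crawler: c=3→10, r=18→25, a=1→8, w=23→30, l=12→19, e=5→12, r=18→25.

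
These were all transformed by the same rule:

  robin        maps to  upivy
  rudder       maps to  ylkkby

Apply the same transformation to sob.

The output letters match the input read backwards, each shifted +7: robin reversed is nibor. Read the word backwards and shift each letter +7.
On sob: reverse → bos; then shift: b+7=i, o+7=v, s+7=z.

ivz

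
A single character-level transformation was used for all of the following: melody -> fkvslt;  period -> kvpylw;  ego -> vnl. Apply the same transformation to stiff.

mmpaz

The output letters match the input read backwards, each shifted +7: melody reversed is ydolem. Two steps: reverse the string, then apply a Caesar shift of +7.
On stiff: reverse → ffits; then shift: f+7=m, f+7=m, i+7=p, t+7=a, s+7=z.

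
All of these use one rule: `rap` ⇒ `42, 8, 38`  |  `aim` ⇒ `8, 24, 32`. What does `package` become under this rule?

r(#18)→42 and a(#1)→8: differences scale by 2, so n = 2·pos + 6. The formula is n = 2×(alphabet index, a=1) + 6.
Applying it to package: p=16→38, a=1→8, c=3→12, k=11→28, a=1→8, g=7→20, e=5→16.

38, 8, 12, 28, 8, 20, 16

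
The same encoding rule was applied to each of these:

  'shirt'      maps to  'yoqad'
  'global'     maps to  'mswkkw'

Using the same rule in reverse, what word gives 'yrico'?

In shirt: s→y is +6, h→o is +7, i→q is +8, r→a is +9 — the shift increases by 1 each position. Letter i (0-indexed) is shifted by i+6, so successive shifts are 6, 7, 8, ….
Decoding yrico: y−6=s, r−7=k, i−8=a, c−9=t, o−10=e.

skate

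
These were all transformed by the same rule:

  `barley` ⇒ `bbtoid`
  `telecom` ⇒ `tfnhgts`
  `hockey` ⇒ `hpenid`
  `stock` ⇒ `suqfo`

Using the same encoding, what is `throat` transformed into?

In barley: b→b is +0, a→b is +1, r→t is +2, l→o is +3 — the shift increases by 1 each position. The shift increases by 1 at each position, starting from +0: 0, 1, 2, ….
For throat: t+0=t, h+1=i, r+2=t, o+3=r, a+4=e, t+5=y.

titrey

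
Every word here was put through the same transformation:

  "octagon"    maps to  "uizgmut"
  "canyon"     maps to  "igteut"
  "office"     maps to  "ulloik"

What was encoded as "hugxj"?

Compare letters: o→u is +6, c→i is +6, t→z is +6 — a constant shift. Each letter is shifted forward by 6 in the alphabet (a Caesar shift of +6).
Decoding hugxj: h−6=b, u−6=o, g−6=a, x−6=r, j−6=d.

board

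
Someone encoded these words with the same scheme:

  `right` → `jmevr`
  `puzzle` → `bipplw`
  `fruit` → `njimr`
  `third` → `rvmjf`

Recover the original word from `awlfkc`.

r(17)→j(9) and i(8)→m(12) fit y≡17x+6 (mod 26); the inverse of 17 mod 26 is 23. This is an affine cipher: with a=0,…,z=25, each position x becomes (17x+6) mod 26.
Decoding awlfkc: a(0)→23·(0−6)≡18=s; w(22)→23·(22−6)≡4=e; l(11)→23·(11−6)≡11=l; f(5)→23·(5−6)≡3=d; k(10)→23·(10−6)≡14=o; c(2)→23·(2−6)≡12=m (all mod 26).

seldom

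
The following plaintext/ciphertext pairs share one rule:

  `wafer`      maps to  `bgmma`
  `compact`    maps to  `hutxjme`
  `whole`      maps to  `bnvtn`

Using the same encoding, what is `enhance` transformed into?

jtoiwmp

In wafer: w→b is +5, a→g is +6, f→m is +7, e→m is +8 — the shift increases by 1 each position. Each letter shifts forward by (position + 5), i.e. 5, 6, 7, … — the shift grows by one for each successive letter.
On enhance: e+5=j, n+6=t, h+7=o, a+8=i, n+9=w, c+10=m, e+11=p.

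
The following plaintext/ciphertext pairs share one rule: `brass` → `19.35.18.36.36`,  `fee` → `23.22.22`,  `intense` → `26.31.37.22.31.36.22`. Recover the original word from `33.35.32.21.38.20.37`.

product

b is letter #2 and maps to 19: an offset of 17. Letters become their 1-based position plus 17 (so a→18, b→19, …).
Undoing it on 33.35.32.21.38.20.37: 33→(33−17)÷1=16=p, 35→(35−17)÷1=18=r, 32→(32−17)÷1=15=o, 21→(21−17)÷1=4=d, 38→(38−17)÷1=21=u, 20→(20−17)÷1=3=c, 37→(37−17)÷1=20=t.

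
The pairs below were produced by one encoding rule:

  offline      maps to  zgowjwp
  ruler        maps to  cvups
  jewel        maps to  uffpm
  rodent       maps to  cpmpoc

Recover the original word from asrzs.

The shifts repeat in a cycle of length 3: positions 0,1,… shift by +11, +1, +9, then the pattern repeats.
Reversing it on asrzs: a−11=p, s−1=r, r−9=i, z−11=o, s−1=r.

prior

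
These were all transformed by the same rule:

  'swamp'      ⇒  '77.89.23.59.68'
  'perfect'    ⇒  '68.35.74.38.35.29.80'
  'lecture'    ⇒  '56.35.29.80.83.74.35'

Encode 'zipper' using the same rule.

With a=1..z=26, the number is 3·pos + 20.
Applying it to zipper: z=26→98, i=9→47, p=16→68, p=16→68, e=5→35, r=18→74.

98.47.68.68.35.74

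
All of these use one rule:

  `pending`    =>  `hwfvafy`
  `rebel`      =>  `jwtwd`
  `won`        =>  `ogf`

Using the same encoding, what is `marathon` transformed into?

This is a Caesar cipher with shift 18.
For marathon: m+18=e, a+18=s, r+18=j, a+18=s, t+18=l, h+18=z, o+18=g, n+18=f.

esjslzgf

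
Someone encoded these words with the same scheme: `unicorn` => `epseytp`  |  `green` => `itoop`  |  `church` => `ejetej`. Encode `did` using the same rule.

The shift depends on letter class: consonant n→p is +2, but vowel u→e is +10. The rule splits by letter class: vowels +10, consonants +2.
On did: d(cons)+2=f, i(vowel)+10=s, d(cons)+2=f.

fsf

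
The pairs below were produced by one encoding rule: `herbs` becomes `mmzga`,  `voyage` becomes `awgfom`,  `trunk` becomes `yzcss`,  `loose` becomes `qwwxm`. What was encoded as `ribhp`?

It's a Vigenère-style cipher with numeric key [5,8,8]: position i shifts by key[i mod 3].
Decoding ribhp: r−5=m, i−8=a, b−8=t, h−5=c, p−8=h.

match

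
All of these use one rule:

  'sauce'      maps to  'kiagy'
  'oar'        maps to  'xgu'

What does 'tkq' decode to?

ken

The output letters match the input read backwards, each shifted +6: sauce reversed is ecuas. Two steps: reverse the string, then apply a Caesar shift of +6.
Decoding tkq: shift back: t−6=n, k−6=e, q−6=k → nek; then reverse → ken.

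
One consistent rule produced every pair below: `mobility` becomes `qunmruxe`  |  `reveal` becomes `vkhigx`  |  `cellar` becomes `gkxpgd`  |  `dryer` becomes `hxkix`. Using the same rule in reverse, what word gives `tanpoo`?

public

It's a Vigenère-style cipher with numeric key [4,6,12]: position i shifts by key[i mod 3].
Undoing it on tanpoo: t−4=p, a−6=u, n−12=b, p−4=l, o−6=i, o−12=c.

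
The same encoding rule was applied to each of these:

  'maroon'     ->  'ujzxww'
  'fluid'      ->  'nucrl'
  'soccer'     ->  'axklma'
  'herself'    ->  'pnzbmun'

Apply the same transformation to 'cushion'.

kdaqqxv

A repeating key of period 2 is used — shifts +8, +9 over and over.
On cushion: c+8=k, u+9=d, s+8=a, h+9=q, i+8=q, o+9=x, n+8=v.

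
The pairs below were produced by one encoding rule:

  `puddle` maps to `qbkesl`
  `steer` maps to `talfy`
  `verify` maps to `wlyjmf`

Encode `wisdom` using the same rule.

Shifts by position in puddle: pos 0: p→q (+1), pos 1: u→b (+7), pos 2: d→k (+7), pos 3: d→e (+1), pos 4: l→s (+7), pos 5: e→l (+7) — repeating every 3. It's a Vigenère-style cipher with numeric key [1,7,7]: position i shifts by key[i mod 3].
For wisdom: w+1=x, i+7=p, s+7=z, d+1=e, o+7=v, m+7=t.

xpzevt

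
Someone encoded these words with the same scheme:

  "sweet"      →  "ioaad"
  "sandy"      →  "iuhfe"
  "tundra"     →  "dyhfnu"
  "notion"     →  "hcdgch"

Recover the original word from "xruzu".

Each letter's alphabet position (a=0..z=25) is mapped through 21·x+20 mod 26 — an affine cipher.
Undoing it on xruzu: x(23)→5·(23−20)≡15=p; r(17)→5·(17−20)≡11=l; u(20)→5·(20−20)≡0=a; z(25)→5·(25−20)≡25=z; u(20)→5·(20−20)≡0=a (all mod 26).

plaza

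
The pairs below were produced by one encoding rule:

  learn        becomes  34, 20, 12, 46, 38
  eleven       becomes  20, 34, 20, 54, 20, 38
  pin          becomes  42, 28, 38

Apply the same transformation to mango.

l(#12)→34 and e(#5)→20: differences scale by 2, so n = 2·pos + 10. Each letter becomes 2×(its alphabet position, a=1..z=26) + 10.
For mango: m=13→36, a=1→12, n=14→38, g=7→24, o=15→40.

36, 12, 38, 24, 40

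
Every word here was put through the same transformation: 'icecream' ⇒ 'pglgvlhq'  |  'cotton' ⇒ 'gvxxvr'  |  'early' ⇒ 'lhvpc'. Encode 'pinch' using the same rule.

tprgl

The rule splits by letter class: vowels +7, consonants +4.
Applying it to pinch: p(cons)+4=t, i(vowel)+7=p, n(cons)+4=r, c(cons)+4=g, h(cons)+4=l.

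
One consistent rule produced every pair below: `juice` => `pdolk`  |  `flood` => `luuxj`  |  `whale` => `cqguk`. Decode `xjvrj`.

rapid

A repeating key of period 2 is used — shifts +6, +9 over and over.
Undoing it on xjvrj: x−6=r, j−9=a, v−6=p, r−9=i, j−6=d.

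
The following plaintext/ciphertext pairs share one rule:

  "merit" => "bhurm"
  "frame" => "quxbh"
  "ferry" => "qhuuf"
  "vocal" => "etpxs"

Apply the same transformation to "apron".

xcutk

m(12)→b(1) and e(4)→h(7) fit y≡9x+23 (mod 26); the inverse of 9 mod 26 is 3. Treating letters as 0–25, the rule is x ↦ 9x + 23 (mod 26).
Applying it to apron: a(0)→9·0+23≡23=x; p(15)→9·15+23≡2=c; r(17)→9·17+23≡20=u; o(14)→9·14+23≡19=t; n(13)→9·13+23≡10=k (all mod 26).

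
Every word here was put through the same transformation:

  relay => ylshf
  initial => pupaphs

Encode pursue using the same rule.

wbyzbl

It's a constant shift of +7 (ROT7).
On pursue: p+7=w, u+7=b, r+7=y, s+7=z, u+7=b, e+7=l.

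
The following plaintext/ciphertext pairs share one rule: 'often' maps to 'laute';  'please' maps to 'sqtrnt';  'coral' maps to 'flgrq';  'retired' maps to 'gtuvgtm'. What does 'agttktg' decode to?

freezer

o(14)→l(11) and f(5)→a(0) fit y≡7x+17 (mod 26); the inverse of 7 mod 26 is 15. Each letter's alphabet position (a=0..z=25) is mapped through 7·x+17 mod 26 — an affine cipher.
Decoding agttktg: a(0)→15·(0−17)≡5=f; g(6)→15·(6−17)≡17=r; t(19)→15·(19−17)≡4=e; t(19)→15·(19−17)≡4=e; k(10)→15·(10−17)≡25=z; t(19)→15·(19−17)≡4=e; g(6)→15·(6−17)≡17=r (all mod 26).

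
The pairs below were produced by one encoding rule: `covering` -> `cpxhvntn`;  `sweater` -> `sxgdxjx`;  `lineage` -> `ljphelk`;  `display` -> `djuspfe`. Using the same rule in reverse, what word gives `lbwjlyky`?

In covering: c→c is +0, o→p is +1, v→x is +2, e→h is +3 — the shift increases by 1 each position. Each letter shifts forward by its position index (0, 1, 2, …) — the shift grows by one for each successive letter.
Reversing it on lbwjlyky: l−0=l, b−1=a, w−2=u, j−3=g, l−4=h, y−5=t, k−6=e, y−7=r.

laughter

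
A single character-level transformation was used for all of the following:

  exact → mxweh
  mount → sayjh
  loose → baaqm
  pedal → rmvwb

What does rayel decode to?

pouch

e(4)→m(12) and x(23)→x(23) fit y≡17x+22 (mod 26); the inverse of 17 mod 26 is 23. This is an affine cipher: with a=0,…,z=25, each position x becomes (17x+22) mod 26.
Decoding rayel: r(17)→23·(17−22)≡15=p; a(0)→23·(0−22)≡14=o; y(24)→23·(24−22)≡20=u; e(4)→23·(4−22)≡2=c; l(11)→23·(11−22)≡7=h (all mod 26).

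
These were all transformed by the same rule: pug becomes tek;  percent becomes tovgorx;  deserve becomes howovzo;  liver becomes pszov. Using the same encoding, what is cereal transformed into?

The rule splits by letter class: vowels +10, consonants +4.
On cereal: c(cons)+4=g, e(vowel)+10=o, r(cons)+4=v, e(vowel)+10=o, a(vowel)+10=k, l(cons)+4=p.

govokp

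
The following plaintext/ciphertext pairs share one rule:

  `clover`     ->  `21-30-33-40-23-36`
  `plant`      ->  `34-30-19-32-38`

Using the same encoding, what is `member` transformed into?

c is letter #3 and maps to 21: an offset of 18. The number is (letter's place in the alphabet, a=1) + 18.
For member: m=13→31, e=5→23, m=13→31, b=2→20, e=5→23, r=18→36.

31-23-31-20-23-36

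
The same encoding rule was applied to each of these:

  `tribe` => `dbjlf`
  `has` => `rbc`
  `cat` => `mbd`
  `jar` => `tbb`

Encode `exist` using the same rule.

fhjcd

The rule splits by letter class: vowels +1, consonants +10.
Applying it to exist: e(vowel)+1=f, x(cons)+10=h, i(vowel)+1=j, s(cons)+10=c, t(cons)+10=d.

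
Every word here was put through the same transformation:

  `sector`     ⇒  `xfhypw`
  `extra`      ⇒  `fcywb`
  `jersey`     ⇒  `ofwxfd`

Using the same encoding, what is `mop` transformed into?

The shift depends on letter class: consonant s→x is +5, but vowel e→f is +1. Two shifts are in play — +1 for a/e/i/o/u, +5 for every other letter.
Applying it to mop: m(cons)+5=r, o(vowel)+1=p, p(cons)+5=u.

rpu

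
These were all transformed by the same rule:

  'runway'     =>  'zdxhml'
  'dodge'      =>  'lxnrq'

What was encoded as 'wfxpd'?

owner

Each letter shifts forward by (position + 8), i.e. 8, 9, 10, … — the shift grows by one for each successive letter.
Decoding wfxpd: w−8=o, f−9=w, x−10=n, p−11=e, d−12=r.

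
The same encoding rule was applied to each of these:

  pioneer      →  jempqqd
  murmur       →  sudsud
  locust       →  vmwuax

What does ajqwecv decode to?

p(15)→j(9) and i(8)→e(4) fit y≡23x+2 (mod 26); the inverse of 23 mod 26 is 17. Each letter's alphabet position (a=0..z=25) is mapped through 23·x+2 mod 26 — an affine cipher.
Undoing it on ajqwecv: a(0)→17·(0−2)≡18=s; j(9)→17·(9−2)≡15=p; q(16)→17·(16−2)≡4=e; w(22)→17·(22−2)≡2=c; e(4)→17·(4−2)≡8=i; c(2)→17·(2−2)≡0=a; v(21)→17·(21−2)≡11=l (all mod 26).

special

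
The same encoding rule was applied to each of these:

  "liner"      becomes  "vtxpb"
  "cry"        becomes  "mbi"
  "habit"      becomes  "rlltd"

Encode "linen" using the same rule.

vtxpx

The shift depends on letter class: consonant l→v is +10, but vowel i→t is +11. The rule splits by letter class: vowels +11, consonants +10.
On linen: l(cons)+10=v, i(vowel)+11=t, n(cons)+10=x, e(vowel)+11=p, n(cons)+10=x.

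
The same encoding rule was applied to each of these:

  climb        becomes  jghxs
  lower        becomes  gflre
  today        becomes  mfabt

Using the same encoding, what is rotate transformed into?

efmbmr

c(2)→j(9) and l(11)→g(6) fit y≡17x+1 (mod 26); the inverse of 17 mod 26 is 23. Each letter's alphabet position (a=0..z=25) is mapped through 17·x+1 mod 26 — an affine cipher.
Applying it to rotate: r(17)→17·17+1≡4=e; o(14)→17·14+1≡5=f; t(19)→17·19+1≡12=m; a(0)→17·0+1≡1=b; t(19)→17·19+1≡12=m; e(4)→17·4+1≡17=r (all mod 26).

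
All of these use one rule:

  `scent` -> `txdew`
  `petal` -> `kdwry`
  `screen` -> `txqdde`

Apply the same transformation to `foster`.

s(18)→t(19) and c(2)→x(23) fit y≡3x+17 (mod 26); the inverse of 3 mod 26 is 9. This is an affine cipher: with a=0,…,z=25, each position x becomes (3x+17) mod 26.
Applying it to foster: f(5)→3·5+17≡6=g; o(14)→3·14+17≡7=h; s(18)→3·18+17≡19=t; t(19)→3·19+17≡22=w; e(4)→3·4+17≡3=d; r(17)→3·17+17≡16=q (all mod 26).

ghtwdq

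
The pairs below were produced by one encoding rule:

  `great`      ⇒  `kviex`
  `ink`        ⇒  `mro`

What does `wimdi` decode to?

Compare letters: g→k is +4, r→v is +4, e→i is +4 — a constant shift. Every letter moves 4 places later in the alphabet, wrapping around z→a.
Decoding wimdi: w−4=s, i−4=e, m−4=i, d−4=z, i−4=e.

seize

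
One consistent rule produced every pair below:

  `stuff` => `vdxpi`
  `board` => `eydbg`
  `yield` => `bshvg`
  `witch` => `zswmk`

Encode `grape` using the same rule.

jbdzh

Shifts by position in stuff: pos 0: s→v (+3), pos 1: t→d (+10), pos 2: u→x (+3), pos 3: f→p (+10) — repeating every 2. A repeating key of period 2 is used — shifts +3, +10 over and over.
For grape: g+3=j, r+10=b, a+3=d, p+10=z, e+3=h.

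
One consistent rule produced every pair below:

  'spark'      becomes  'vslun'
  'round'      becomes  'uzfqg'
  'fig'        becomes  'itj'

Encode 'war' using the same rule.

The shift depends on letter class: consonant s→v is +3, but vowel a→l is +11. The rule splits by letter class: vowels +11, consonants +3.
For war: w(cons)+3=z, a(vowel)+11=l, r(cons)+3=u.

zlu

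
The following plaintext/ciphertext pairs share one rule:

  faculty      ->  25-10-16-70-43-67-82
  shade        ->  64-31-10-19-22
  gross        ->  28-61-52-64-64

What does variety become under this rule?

73-10-61-34-22-67-82

Each letter becomes 3×(its alphabet position, a=1..z=26) + 7.
For variety: v=22→73, a=1→10, r=18→61, i=9→34, e=5→22, t=20→67, y=25→82.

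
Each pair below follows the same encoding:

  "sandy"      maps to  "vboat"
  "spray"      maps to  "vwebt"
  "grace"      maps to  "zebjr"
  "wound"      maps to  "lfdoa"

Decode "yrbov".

jeans

Each letter's alphabet position (a=0..z=25) is mapped through 17·x+1 mod 26 — an affine cipher.
Reversing it on yrbov: y(24)→23·(24−1)≡9=j; r(17)→23·(17−1)≡4=e; b(1)→23·(1−1)≡0=a; o(14)→23·(14−1)≡13=n; v(21)→23·(21−1)≡18=s (all mod 26).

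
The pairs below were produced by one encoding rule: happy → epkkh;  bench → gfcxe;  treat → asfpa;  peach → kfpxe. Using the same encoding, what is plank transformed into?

Each letter's alphabet position (a=0..z=25) is mapped through 17·x+15 mod 26 — an affine cipher.
On plank: p(15)→17·15+15≡10=k; l(11)→17·11+15≡20=u; a(0)→17·0+15≡15=p; n(13)→17·13+15≡2=c; k(10)→17·10+15≡3=d (all mod 26).

kupcd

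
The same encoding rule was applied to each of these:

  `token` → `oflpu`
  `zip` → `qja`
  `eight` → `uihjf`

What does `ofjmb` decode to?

The output letters match the input read backwards, each shifted +1: token reversed is nekot. The word is reversed, then every letter is shifted forward by 1.
Reversing it on ofjmb: shift back: o−1=n, f−1=e, j−1=i, m−1=l, b−1=a → neila; then reverse → alien.

alien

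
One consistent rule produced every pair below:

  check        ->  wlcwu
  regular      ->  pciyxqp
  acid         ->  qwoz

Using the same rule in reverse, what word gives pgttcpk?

Each letter's alphabet position (a=0..z=25) is mapped through 3·x+16 mod 26 — an affine cipher.
Undoing it on pgttcpk: p(15)→9·(15−16)≡17=r; g(6)→9·(6−16)≡14=o; t(19)→9·(19−16)≡1=b; t(19)→9·(19−16)≡1=b; c(2)→9·(2−16)≡4=e; p(15)→9·(15−16)≡17=r; k(10)→9·(10−16)≡24=y (all mod 26).

robbery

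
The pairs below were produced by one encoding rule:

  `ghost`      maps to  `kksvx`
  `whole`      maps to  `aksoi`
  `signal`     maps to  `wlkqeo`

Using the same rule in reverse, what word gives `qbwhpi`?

myself

A repeating key of period 2 is used — shifts +4, +3 over and over.
Decoding qbwhpi: q−4=m, b−3=y, w−4=s, h−3=e, p−4=l, i−3=f.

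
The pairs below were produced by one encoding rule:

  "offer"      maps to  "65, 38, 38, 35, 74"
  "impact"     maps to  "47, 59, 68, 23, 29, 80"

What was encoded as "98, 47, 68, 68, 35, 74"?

zipper

o(#15)→65 and f(#6)→38: differences scale by 3, so n = 3·pos + 20. The formula is n = 3×(alphabet index, a=1) + 20.
Reversing it on 98, 47, 68, 68, 35, 74: 98→(98−20)÷3=26=z, 47→(47−20)÷3=9=i, 68→(68−20)÷3=16=p, 68→(68−20)÷3=16=p, 35→(35−20)÷3=5=e, 74→(74−20)÷3=18=r.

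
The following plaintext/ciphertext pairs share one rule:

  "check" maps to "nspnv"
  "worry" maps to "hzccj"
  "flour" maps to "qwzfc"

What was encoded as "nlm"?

Compare letters: c→n is +11, h→s is +11, e→p is +11 — a constant shift. It's a constant shift of +11 (ROT11).
Reversing it on nlm: n−11=c, l−11=a, m−11=b.

cab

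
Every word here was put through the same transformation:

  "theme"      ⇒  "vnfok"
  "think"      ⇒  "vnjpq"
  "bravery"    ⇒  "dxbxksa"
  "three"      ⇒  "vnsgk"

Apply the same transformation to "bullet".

damnku

Shifts by position in theme: pos 0: t→v (+2), pos 1: h→n (+6), pos 2: e→f (+1), pos 3: m→o (+2), pos 4: e→k (+6) — repeating every 3. A repeating key of period 3 is used — shifts +2, +6, +1 over and over.
For bullet: b+2=d, u+6=a, l+1=m, l+2=n, e+6=k, t+1=u.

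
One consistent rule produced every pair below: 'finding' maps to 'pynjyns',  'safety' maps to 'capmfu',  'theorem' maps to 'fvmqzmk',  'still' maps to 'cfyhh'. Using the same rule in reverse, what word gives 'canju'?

sandy

f(5)→p(15) and i(8)→y(24) fit y≡3x+0 (mod 26); the inverse of 3 mod 26 is 9. Treating letters as 0–25, the rule is x ↦ 3x + 0 (mod 26).
Reversing it on canju: c(2)→9·(2−0)≡18=s; a(0)→9·(0−0)≡0=a; n(13)→9·(13−0)≡13=n; j(9)→9·(9−0)≡3=d; u(20)→9·(20−0)≡24=y (all mod 26).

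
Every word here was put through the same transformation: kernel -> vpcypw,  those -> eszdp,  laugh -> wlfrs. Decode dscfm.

shrub

Compare letters: k→v is +11, e→p is +11, r→c is +11 — a constant shift. Every letter moves 11 places later in the alphabet, wrapping around z→a.
Undoing it on dscfm: d−11=s, s−11=h, c−11=r, f−11=u, m−11=b.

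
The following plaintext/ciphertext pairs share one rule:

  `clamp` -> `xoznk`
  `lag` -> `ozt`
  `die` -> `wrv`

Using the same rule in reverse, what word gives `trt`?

gig

Each pair mirrors across the alphabet (c↔x, l↔o, a↔z): positions sum to 25. Letters are reflected about the middle of the alphabet (position → 25−position): Atbash.
Undoing it on trt: t↔g, r↔i, t↔g.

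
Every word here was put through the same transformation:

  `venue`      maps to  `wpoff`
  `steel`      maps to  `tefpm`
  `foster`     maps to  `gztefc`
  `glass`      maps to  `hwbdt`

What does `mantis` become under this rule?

nloejd

It's a Vigenère-style cipher with numeric key [1,11]: position i shifts by key[i mod 2].
For mantis: m+1=n, a+11=l, n+1=o, t+11=e, i+1=j, s+11=d.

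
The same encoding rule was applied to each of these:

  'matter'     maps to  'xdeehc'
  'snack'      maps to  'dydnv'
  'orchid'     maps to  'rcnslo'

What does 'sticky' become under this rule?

The rule splits by letter class: vowels +3, consonants +11.
Applying it to sticky: s(cons)+11=d, t(cons)+11=e, i(vowel)+3=l, c(cons)+11=n, k(cons)+11=v, y(cons)+11=j.

delnvj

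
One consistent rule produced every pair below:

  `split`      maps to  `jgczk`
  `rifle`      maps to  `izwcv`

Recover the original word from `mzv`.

Compare letters: s→j is +17, p→g is +17, l→c is +17 — a constant shift. Every letter moves 17 places later in the alphabet, wrapping around z→a.
Decoding mzv: m−17=v, z−17=i, v−17=e.

vie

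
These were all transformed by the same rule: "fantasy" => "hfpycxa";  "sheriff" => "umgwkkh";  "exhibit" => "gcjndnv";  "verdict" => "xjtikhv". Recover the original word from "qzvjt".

Shifts by position in fantasy: pos 0: f→h (+2), pos 1: a→f (+5), pos 2: n→p (+2), pos 3: t→y (+5) — repeating every 2. It's a Vigenère-style cipher with numeric key [2,5]: position i shifts by key[i mod 2].
Decoding qzvjt: q−2=o, z−5=u, v−2=t, j−5=e, t−2=r.

outer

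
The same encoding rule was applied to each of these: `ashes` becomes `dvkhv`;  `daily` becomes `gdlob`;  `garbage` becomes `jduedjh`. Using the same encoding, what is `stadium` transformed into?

Compare letters: a→d is +3, s→v is +3, h→k is +3 — a constant shift. Every letter moves 3 places later in the alphabet, wrapping around z→a.
For stadium: s+3=v, t+3=w, a+3=d, d+3=g, i+3=l, u+3=x, m+3=p.

vwdglxp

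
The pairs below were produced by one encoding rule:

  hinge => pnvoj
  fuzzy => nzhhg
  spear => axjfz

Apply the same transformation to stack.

abfks

The shift depends on letter class: consonant h→p is +8, but vowel i→n is +5. Two shifts are in play — +5 for a/e/i/o/u, +8 for every other letter.
For stack: s(cons)+8=a, t(cons)+8=b, a(vowel)+5=f, c(cons)+8=k, k(cons)+8=s.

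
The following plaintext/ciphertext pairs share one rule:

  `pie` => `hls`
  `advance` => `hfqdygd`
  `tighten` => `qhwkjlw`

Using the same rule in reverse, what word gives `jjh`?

egg

The output letters match the input read backwards, each shifted +3: pie reversed is eip. Read the word backwards and shift each letter +3.
Reversing it on jjh: shift back: j−3=g, j−3=g, h−3=e → gge; then reverse → egg.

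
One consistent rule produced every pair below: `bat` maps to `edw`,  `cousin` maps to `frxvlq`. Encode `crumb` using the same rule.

Every letter moves 3 places later in the alphabet, wrapping around z→a.
For crumb: c+3=f, r+3=u, u+3=x, m+3=p, b+3=e.

fuxpe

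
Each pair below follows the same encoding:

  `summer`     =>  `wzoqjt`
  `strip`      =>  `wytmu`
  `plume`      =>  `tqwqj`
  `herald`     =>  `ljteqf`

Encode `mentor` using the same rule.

Shifts by position in summer: pos 0: s→w (+4), pos 1: u→z (+5), pos 2: m→o (+2), pos 3: m→q (+4), pos 4: e→j (+5), pos 5: r→t (+2) — repeating every 3. A repeating key of period 3 is used — shifts +4, +5, +2 over and over.
On mentor: m+4=q, e+5=j, n+2=p, t+4=x, o+5=t, r+2=t.

qjpxtt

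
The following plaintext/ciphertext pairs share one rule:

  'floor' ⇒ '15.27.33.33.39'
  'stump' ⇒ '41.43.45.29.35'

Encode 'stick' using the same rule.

41.43.21.9.25

The formula is n = 2×(alphabet index, a=1) + 3.
On stick: s=19→41, t=20→43, i=9→21, c=3→9, k=11→25.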